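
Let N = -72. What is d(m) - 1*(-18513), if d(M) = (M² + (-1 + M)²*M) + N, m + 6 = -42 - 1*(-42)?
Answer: 18183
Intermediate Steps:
m = -6 (m = -6 + (-42 - 1*(-42)) = -6 + (-42 + 42) = -6 + 0 = -6)
d(M) = -72 + M² + M*(-1 + M)² (d(M) = (M² + (-1 + M)²*M) - 72 = (M² + M*(-1 + M)²) - 72 = -72 + M² + M*(-1 + M)²)
d(m) - 1*(-18513) = (-72 - 6 + (-6)³ - 1*(-6)²) - 1*(-18513) = (-72 - 6 - 216 - 1*36) + 18513 = (-72 - 6 - 216 - 36) + 18513 = -330 + 18513 = 18183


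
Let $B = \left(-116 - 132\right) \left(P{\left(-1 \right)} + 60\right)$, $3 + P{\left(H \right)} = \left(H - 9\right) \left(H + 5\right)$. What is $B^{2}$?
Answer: $17774656$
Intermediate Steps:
$P{\left(H \right)} = -3 + \left(-9 + H\right) \left(5 + H\right)$ ($P{\left(H \right)} = -3 + \left(H - 9\right) \left(H + 5\right) = -3 + \left(-9 + H\right) \left(5 + H\right)$)
$B = -4216$ ($B = \left(-116 - 132\right) \left(\left(-48 + \left(-1\right)^{2} - -4\right) + 60\right) = - 248 \left(\left(-48 + 1 + 4\right) + 60\right) = - 248 \left(-43 + 60\right) = \left(-248\right) 17 = -4216$)
$B^{2} = \left(-4216\right)^{2} = 17774656$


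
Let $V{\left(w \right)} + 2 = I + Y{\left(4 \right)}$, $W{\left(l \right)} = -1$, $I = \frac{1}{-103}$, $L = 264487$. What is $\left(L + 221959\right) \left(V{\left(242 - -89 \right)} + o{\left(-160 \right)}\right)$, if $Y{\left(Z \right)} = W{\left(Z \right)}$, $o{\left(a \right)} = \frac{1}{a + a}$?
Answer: $- \frac{24152773569}{16480} \approx -1.4656 \cdot 10^{6}$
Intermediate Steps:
$I = - \frac{1}{103} \approx -0.0097087$
$o{\left(a \right)} = \frac{1}{2 a}$
$Y{\left(Z \right)} = -1$
$V{\left(w \right)} = - \frac{310}{103}$ ($V{\left(w \right)} = -2 - \frac{104}{103} = - \frac{310}{103}$)
$\left(L + 221959\right) \left(V{\left(242 - -89 \right)} + o{\left(-160 \right)}\right) = \left(264487 + 221959\right) \left(- \frac{310}{103} + \frac{1}{2 \left(-160\right)}\right) = 486446 \left(- \frac{310}{103} + \frac{1}{2} \left(- \frac{1}{160}\right)\right) = 486446 \left(- \frac{310}{103} - \frac{1}{320}\right) = 486446 \left(- \frac{99303}{32960}\right) = - \frac{24152773569}{16480}$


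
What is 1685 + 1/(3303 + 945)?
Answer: 7157881/4248 ≈ 1685.0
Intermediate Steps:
1685 + 1/(3303 + 945) = 1685 + 1/4248 = 7157881/4248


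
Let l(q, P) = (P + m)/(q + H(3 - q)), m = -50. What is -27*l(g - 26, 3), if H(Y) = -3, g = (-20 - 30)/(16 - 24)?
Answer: -5076/91 ≈ -55.780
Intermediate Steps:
g = 25/4 (g = -50/(-8) = -50*(-⅛) = 25/4 ≈ 6.2500)
l(q, P) = (-50 + P)/(-3 + q) (l(q, P) = (P - 50)/(q - 3) = (-50 + P)/(-3 + q))
-27*l(g - 26, 3) = -27*(-50 + 3)/(-3 + (25/4 - 26)) = -27*(-47)/(-3 - 79/4) = -27*(-47)/(-91/4) = -(-108)*(-47)/91 = -27*188/91 = -5076/91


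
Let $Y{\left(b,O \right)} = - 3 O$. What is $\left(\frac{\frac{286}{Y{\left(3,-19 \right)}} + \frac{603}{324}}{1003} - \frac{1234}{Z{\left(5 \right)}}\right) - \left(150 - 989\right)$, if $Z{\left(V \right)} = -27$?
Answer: $\frac{1820872351}{2058156} \approx 884.71$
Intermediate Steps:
$\left(\frac{\frac{286}{Y{\left(3,-19 \right)}} + \frac{603}{324}}{1003} - \frac{1234}{Z{\left(5 \right)}}\right) - \left(150 - 989\right) = \left(\frac{\frac{286}{\left(-3\right) \left(-19\right)} + \frac{603}{324}}{1003} - \frac{1234}{-27}\right) - \left(150 - 989\right) = \left(\left(\frac{286}{57} + 603 \cdot \frac{1}{324}\right) \frac{1}{1003} - - \frac{1234}{27}\right) - -839 = \left(\left(286 \cdot \frac{1}{57} + \frac{67}{36}\right) \frac{1}{1003} + \frac{1234}{27}\right) + 839 = \left(\left(\frac{286}{57} + \frac{67}{36}\right) \frac{1}{1003} + \frac{1234}{27}\right) + 839 = \left(\frac{4705}{684} \cdot \frac{1}{1003} + \frac{1234}{27}\right) + 839 = \left(\frac{4705}{686052} + \frac{1234}{27}\right) + 839 = \frac{94079467}{2058156} + 839 = \frac{1820872351}{2058156}$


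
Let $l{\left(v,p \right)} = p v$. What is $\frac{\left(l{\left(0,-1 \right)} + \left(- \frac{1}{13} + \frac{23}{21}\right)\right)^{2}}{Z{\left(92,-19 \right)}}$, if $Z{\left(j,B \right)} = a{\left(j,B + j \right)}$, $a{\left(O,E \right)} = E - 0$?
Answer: $\frac{77284}{5440617} \approx 0.014205$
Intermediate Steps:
$a{\left(O,E \right)} = E$ ($a{\left(O,E \right)} = E + 0 = E$)
$Z{\left(j,B \right)} = B + j$
$\frac{\left(l{\left(0,-1 \right)} + \left(- \frac{1}{13} + \frac{23}{21}\right)\right)^{2}}{Z{\left(92,-19 \right)}} = \frac{\left(\left(-1\right) 0 + \left(- \frac{1}{13} + \frac{23}{21}\right)\right)^{2}}{-19 + 92} = \frac{\left(0 + \left(\left(-1\right) \frac{1}{13} + 23 \cdot \frac{1}{21}\right)\right)^{2}}{73} = \left(0 + \left(- \frac{1}{13} + \frac{23}{21}\right)\right)^{2} \cdot \frac{1}{73} = \left(0 + \frac{278}{273}\right)^{2} \cdot \frac{1}{73} = \left(\frac{278}{273}\right)^{2} \cdot \frac{1}{73} = \frac{77284}{74529} \cdot \frac{1}{73} = \frac{77284}{5440617}$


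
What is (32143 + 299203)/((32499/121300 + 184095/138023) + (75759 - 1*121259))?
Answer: -5547457654605400/761742824117023 ≈ -7.2826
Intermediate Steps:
(32143 + 299203)/((32499/121300 + 184095/138023) + (75759 - 1*121259)) = 331346/((32499*(1/121300) + 184095*(1/138023)) + (75759 - 121259)) = 331346/((32499/121300 + 184095/138023) - 45500) = 331346/(26816332977/16742189900 - 45500) = 331346/(-761742824117023/16742189900) = 331346*(-16742189900/761742824117023) = -5547457654605400/761742824117023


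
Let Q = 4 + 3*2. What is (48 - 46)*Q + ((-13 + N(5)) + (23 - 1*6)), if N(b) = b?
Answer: 29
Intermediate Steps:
Q = 10 (Q = 4 + 6 = 10)
(48 - 46)*Q + ((-13 + N(5)) + (23 - 1*6)) = (48 - 46)*10 + ((-13 + 5) + (23 - 1*6)) = 2*10 + (-8 + (23 - 6)) = 20 + (-8 + 17) = 20 + 9 = 29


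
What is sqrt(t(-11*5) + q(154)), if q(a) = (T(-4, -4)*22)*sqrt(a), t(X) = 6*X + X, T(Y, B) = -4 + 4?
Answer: I*sqrt(385) ≈ 19.621*I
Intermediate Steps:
T(Y, B) = 0
t(X) = 7*X
q(a) = 0 (q(a) = (0*22)*sqrt(a) = 0*sqrt(a) = 0)
sqrt(t(-11*5) + q(154)) = sqrt(7*(-11*5) + 0) = sqrt(7*(-55) + 0) = sqrt(-385 + 0) = sqrt(-385) = I*sqrt(385)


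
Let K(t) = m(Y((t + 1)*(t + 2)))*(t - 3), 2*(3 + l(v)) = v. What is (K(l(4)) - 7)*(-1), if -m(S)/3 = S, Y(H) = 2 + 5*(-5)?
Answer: 283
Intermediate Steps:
l(v) = -3 + v/2
Y(H) = -23 (Y(H) = 2 - 25 = -23)
m(S) = -3*S
K(t) = -207 + 69*t (K(t) = (-3*(-23))*(t - 3) = 69*(-3 + t) = -207 + 69*t)
(K(l(4)) - 7)*(-1) = ((-207 + 69*(-3 + (½)*4)) - 7)*(-1) = ((-207 + 69*(-3 + 2)) - 7)*(-1) = ((-207 + 69*(-1)) - 7)*(-1) = ((-207 - 69) - 7)*(-1) = (-276 - 7)*(-1) = -283*(-1) = 283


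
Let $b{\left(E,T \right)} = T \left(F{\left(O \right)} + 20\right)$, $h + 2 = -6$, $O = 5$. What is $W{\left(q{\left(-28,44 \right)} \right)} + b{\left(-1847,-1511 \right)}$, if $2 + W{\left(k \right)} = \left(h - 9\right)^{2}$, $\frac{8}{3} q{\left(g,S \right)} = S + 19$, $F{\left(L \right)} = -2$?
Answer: $-26911$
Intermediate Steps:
$h = -8$ ($h = -2 - 6 = -8$)
$q{\left(g,S \right)} = \frac{57}{8} + \frac{3 S}{8}$ ($q{\left(g,S \right)} = \frac{3 \left(S + 19\right)}{8} = \frac{3 \left(19 + S\right)}{8} = \frac{57}{8} + \frac{3 S}{8}$)
$W{\left(k \right)} = 287$ ($W{\left(k \right)} = -2 + \left(-8 - 9\right)^{2} = -2 + \left(-17\right)^{2} = -2 + 289 = 287$)
$b{\left(E,T \right)} = 18 T$ ($b{\left(E,T \right)} = T \left(-2 + 20\right) = T 18 = 18 T$)
$W{\left(q{\left(-28,44 \right)} \right)} + b{\left(-1847,-1511 \right)} = 287 + 18 \left(-1511\right) = 287 - 27198 = -26911$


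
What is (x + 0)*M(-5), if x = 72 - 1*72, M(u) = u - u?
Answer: 0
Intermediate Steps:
M(u) = 0
x = 0 (x = 72 - 72 = 0)
(x + 0)*M(-5) = (0 + 0)*0 = 0*0 = 0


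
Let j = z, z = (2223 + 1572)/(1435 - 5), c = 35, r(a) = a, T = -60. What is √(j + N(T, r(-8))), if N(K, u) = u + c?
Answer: √20046/26 ≈ 5.4455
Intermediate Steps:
N(K, u) = 35 + u (N(K, u) = u + 35 = 35 + u)
z = 69/26 (z = 3795/1430 = 3795*(1/1430) = 69/26 ≈ 2.6538)
j = 69/26 ≈ 2.6538
√(j + N(T, r(-8))) = √(69/26 + (35 - 8)) = √(69/26 + 27) = √(771/26) = √20046/26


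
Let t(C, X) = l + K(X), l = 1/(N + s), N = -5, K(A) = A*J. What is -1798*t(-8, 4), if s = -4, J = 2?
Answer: -127658/9 ≈ -14184.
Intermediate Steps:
K(A) = 2*A (K(A) = A*2 = 2*A)
l = -1/9 (l = 1/(-5 - 4) = 1/(-9) = -1/9 ≈ -0.11111)
t(C, X) = -1/9 + 2*X
-1798*t(-8, 4) = -1798*(-1/9 + 2*4) = -1798*(-1/9 + 8) = -1798*71/9 = -127658/9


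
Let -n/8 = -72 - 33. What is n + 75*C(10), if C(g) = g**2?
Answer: 8340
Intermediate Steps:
n = 840 (n = -8*(-72 - 33) = -8*(-105) = 840)
n + 75*C(10) = 840 + 75*10**2 = 840 + 75*100 = 840 + 7500 = 8340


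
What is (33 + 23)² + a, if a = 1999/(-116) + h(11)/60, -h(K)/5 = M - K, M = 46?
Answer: 271079/87 ≈ 3115.9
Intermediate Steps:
h(K) = -230 + 5*K (h(K) = -5*(46 - K) = -230 + 5*K)
a = -1753/87 (a = 1999/(-116) + (-230 + 5*11)/60 = 1999*(-1/116) + (-230 + 55)*(1/60) = -1999/116 - 175*1/60 = -1999/116 - 35/12 = -1753/87 ≈ -20.149)
(33 + 23)² + a = (33 + 23)² - 1753/87 = 56² - 1753/87 = 3136 - 1753/87 = 271079/87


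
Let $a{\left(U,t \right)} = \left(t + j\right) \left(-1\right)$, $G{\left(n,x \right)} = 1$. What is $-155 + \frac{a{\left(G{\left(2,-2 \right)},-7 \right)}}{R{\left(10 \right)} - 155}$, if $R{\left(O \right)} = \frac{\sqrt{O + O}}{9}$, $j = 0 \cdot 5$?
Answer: $- \frac{60343732}{389201} - \frac{126 \sqrt{5}}{1946005} \approx -155.05$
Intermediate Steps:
$j = 0$
$R{\left(O \right)} = \frac{\sqrt{2} \sqrt{O}}{9}$ ($R{\left(O \right)} = \sqrt{2 O} \frac{1}{9} = \sqrt{2} \sqrt{O} \frac{1}{9} = \frac{\sqrt{2} \sqrt{O}}{9}$)
$a{\left(U,t \right)} = - t$ ($a{\left(U,t \right)} = \left(t + 0\right) \left(-1\right) = t \left(-1\right) = - t$)
$-155 + \frac{a{\left(G{\left(2,-2 \right)},-7 \right)}}{R{\left(10 \right)} - 155} = -155 + \frac{\left(-1\right) \left(-7\right)}{\frac{\sqrt{2} \sqrt{10}}{9} - 155} = -155 + \frac{7}{\frac{2 \sqrt{5}}{9} - 155} = -155 + \frac{7}{-155 + \frac{2 \sqrt{5}}{9}}$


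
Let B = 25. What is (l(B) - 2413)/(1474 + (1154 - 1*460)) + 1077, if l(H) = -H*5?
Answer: 1166199/1084 ≈ 1075.8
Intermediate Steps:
l(H) = -5*H
(l(B) - 2413)/(1474 + (1154 - 1*460)) + 1077 = (-5*25 - 2413)/(1474 + (1154 - 1*460)) + 1077 = (-125 - 2413)/(1474 + (1154 - 460)) + 1077 = -2538/(1474 + 694) + 1077 = -2538/2168 + 1077 = -2538*1/2168 + 1077 = -1269/1084 + 1077 = 1166199/1084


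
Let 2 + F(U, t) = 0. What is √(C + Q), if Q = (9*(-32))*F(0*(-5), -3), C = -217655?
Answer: I*√217079 ≈ 465.92*I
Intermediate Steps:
F(U, t) = -2 (F(U, t) = -2 + 0 = -2)
Q = 576 (Q = (9*(-32))*(-2) = -288*(-2) = 576)
√(C + Q) = √(-217655 + 576) = √(-217079) = I*√217079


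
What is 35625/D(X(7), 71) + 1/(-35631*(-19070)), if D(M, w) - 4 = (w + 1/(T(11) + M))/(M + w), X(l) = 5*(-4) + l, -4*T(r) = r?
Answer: 17690174460161317/2593587259890 ≈ 6820.7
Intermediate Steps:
T(r) = -r/4
X(l) = -20 + l
D(M, w) = 4 + (w + 1/(-11/4 + M))/(M + w) (D(M, w) = 4 + (w + 1/(-¼*11 + M))/(M + w) = 4 + (w + 1/(-11/4 + M))/(M + w))
35625/D(X(7), 71) + 1/(-35631*(-19070)) = 35625/(((4 - 55*71 - 44*(-20 + 7) + 16*(-20 + 7)² + 20*(-20 + 7)*71)/(-11*(-20 + 7) - 11*71 + 4*(-20 + 7)² + 4*(-20 + 7)*71))) + 1/(-35631*(-19070)) = 35625/(((4 - 3905 - 44*(-13) + 16*(-13)² + 20*(-13)*71)/(-11*(-13) - 781 + 4*(-13)² + 4*(-13)*71))) - 1/35631*(-1/19070) = 35625/(((4 - 3905 + 572 + 16*169 - 18460)/(143 - 781 + 4*169 - 3692))) + 1/679483170 = 35625/(((4 - 3905 + 572 + 2704 - 18460)/(143 - 781 + 676 - 3692))) + 1/679483170 = 35625/((-19085/(-3654))) + 1/679483170 = 35625/((-1/3654*(-19085))) + 1/679483170 = 35625/(19085/3654) + 1/679483170 = 35625*(3654/19085) + 1/679483170 = 26034750/3817 + 1/679483170 = 17690174460161317/2593587259890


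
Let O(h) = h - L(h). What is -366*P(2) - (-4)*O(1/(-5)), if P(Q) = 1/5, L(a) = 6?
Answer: -98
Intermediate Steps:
P(Q) = 1/5
O(h) = -6 + h (O(h) = h - 1*6 = h - 6 = -6 + h)
-366*P(2) - (-4)*O(1/(-5)) = -366*1/5 - (-4)*(-6 + 1/(-5)) = -366/5 - (-4)*(-6 - 1/5) = -366/5 - (-4)*(-31)/5 = -366/5 - 1*124/5 = -366/5 - 124/5 = -98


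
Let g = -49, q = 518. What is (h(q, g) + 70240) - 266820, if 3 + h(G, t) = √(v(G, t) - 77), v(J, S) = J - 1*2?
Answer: -196583 + √439 ≈ -1.9656e+5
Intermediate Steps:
v(J, S) = -2 + J (v(J, S) = J - 2 = -2 + J)
h(G, t) = -3 + √(-79 + G) (h(G, t) = -3 + √((-2 + G) - 77) = -3 + √(-79 + G))
(h(q, g) + 70240) - 266820 = ((-3 + √(-79 + 518)) + 70240) - 266820 = ((-3 + √439) + 70240) - 266820 = (70237 + √439) - 266820 = -196583 + √439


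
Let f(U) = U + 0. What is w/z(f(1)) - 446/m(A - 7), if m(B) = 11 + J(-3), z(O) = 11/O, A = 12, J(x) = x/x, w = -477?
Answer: -5315/66 ≈ -80.530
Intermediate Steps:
J(x) = 1
f(U) = U
m(B) = 12 (m(B) = 11 + 1 = 12)
w/z(f(1)) - 446/m(A - 7) = -477/(11/1) - 446/12 = -477/(11*1) - 446*1/12 = -477/11 - 223/6 = -5315/66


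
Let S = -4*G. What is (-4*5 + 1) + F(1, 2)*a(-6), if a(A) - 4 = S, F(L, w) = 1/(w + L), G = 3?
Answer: -65/3 ≈ -21.667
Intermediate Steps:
S = -12 (S = -4*3 = -12)
F(L, w) = 1/(L + w)
a(A) = -8 (a(A) = 4 - 12 = -8)
(-4*5 + 1) + F(1, 2)*a(-6) = (-4*5 + 1) - 8/(1 + 2) = (-20 + 1) - 8/3 = -19 + (1/3)*(-8) = -19 - 8/3 = -65/3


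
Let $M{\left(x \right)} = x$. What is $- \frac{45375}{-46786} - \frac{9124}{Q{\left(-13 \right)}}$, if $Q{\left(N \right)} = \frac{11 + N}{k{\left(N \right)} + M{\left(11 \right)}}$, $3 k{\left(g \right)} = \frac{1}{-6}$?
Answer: $\frac{21024024977}{421074} \approx 49930.0$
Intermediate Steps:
$k{\left(g \right)} = - \frac{1}{18}$ ($k{\left(g \right)} = \frac{1}{3 \left(-6\right)} = \frac{1}{3} \left(- \frac{1}{6}\right) = - \frac{1}{18}$)
$Q{\left(N \right)} = \frac{198}{197} + \frac{18 N}{197}$ ($Q{\left(N \right)} = \frac{11 + N}{- \frac{1}{18} + 11} = \frac{11 + N}{\frac{197}{18}} = \left(11 + N\right) \frac{18}{197} = \frac{198}{197} + \frac{18 N}{197}$)
$- \frac{45375}{-46786} - \frac{9124}{Q{\left(-13 \right)}} = - \frac{45375}{-46786} - \frac{9124}{\frac{198}{197} + \frac{18}{197} \left(-13\right)} = \left(-45375\right) \left(- \frac{1}{46786}\right) - \frac{9124}{\frac{198}{197} - \frac{234}{197}} = \frac{45375}{46786} - \frac{9124}{- \frac{36}{197}} = \frac{45375}{46786} - - \frac{449357}{9} = \frac{45375}{46786} + \frac{449357}{9} = \frac{21024024977}{421074}$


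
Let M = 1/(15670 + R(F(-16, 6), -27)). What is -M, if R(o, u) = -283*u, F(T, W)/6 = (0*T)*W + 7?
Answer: -1/23311 ≈ -4.2898e-5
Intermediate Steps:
F(T, W) = 42 (F(T, W) = 6*((0*T)*W + 7) = 6*(0*W + 7) = 6*(0 + 7) = 6*7 = 42)
M = 1/23311 (M = 1/(15670 - 283*(-27)) = 1/(15670 + 7641) = 1/23311 ≈ 4.2898e-5)
-M = -1*1/23311 = -1/23311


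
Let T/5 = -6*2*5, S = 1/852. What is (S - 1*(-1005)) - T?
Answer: 1111861/852 ≈ 1305.0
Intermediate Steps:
S = 1/852 ≈ 0.0011737
T = -300 (T = 5*(-6*2*5) = 5*(-12*5) = 5*(-60) = -300)
(S - 1*(-1005)) - T = (1/852 - 1*(-1005)) - 1*(-300) = (1/852 + 1005) + 300 = 856261/852 + 300 = 1111861/852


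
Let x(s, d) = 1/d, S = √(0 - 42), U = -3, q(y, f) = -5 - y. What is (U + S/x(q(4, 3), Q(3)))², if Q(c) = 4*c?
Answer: -6039 - 72*I*√42 ≈ -6039.0 - 466.61*I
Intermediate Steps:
S = I*√42 (S = √(-42) = I*√42 ≈ 6.4807*I)
(U + S/x(q(4, 3), Q(3)))² = (-3 + (I*√42)/(1/(4*3)))² = (-3 + (I*√42)/(1/12))² = (-3 + (I*√42)*12)² = (-3 + 12*I*√42)²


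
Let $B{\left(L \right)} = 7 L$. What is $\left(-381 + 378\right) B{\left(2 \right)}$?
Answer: $-42$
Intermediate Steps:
$\left(-381 + 378\right) B{\left(2 \right)} = \left(-381 + 378\right) 7 \cdot 2 = \left(-3\right) 14 = -42$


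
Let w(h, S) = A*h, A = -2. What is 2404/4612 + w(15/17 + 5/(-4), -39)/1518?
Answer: 31047637/59508636 ≈ 0.52173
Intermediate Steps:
w(h, S) = -2*h
2404/4612 + w(15/17 + 5/(-4), -39)/1518 = 2404/4612 - 2*(15/17 + 5/(-4))/1518 = 2404*(1/4612) - 2*(15*(1/17) + 5*(-¼))*(1/1518) = 601/1153 - 2*(15/17 - 5/4)*(1/1518) = 601/1153 - 2*(-25/68)*(1/1518) = 601/1153 + (25/34)*(1/1518) = 601/1153 + 25/51612 = 31047637/59508636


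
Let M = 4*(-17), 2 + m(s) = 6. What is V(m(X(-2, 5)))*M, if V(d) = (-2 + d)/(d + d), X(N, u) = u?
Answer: -17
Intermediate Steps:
m(s) = 4 (m(s) = -2 + 6 = 4)
M = -68
V(d) = (-2 + d)/(2*d) (V(d) = (-2 + d)/((2*d)) = (-2 + d)*(1/(2*d)) = (-2 + d)/(2*d))
V(m(X(-2, 5)))*M = ((½)*(-2 + 4)/4)*(-68) = ((½)*(¼)*2)*(-68) = (¼)*(-68) = -17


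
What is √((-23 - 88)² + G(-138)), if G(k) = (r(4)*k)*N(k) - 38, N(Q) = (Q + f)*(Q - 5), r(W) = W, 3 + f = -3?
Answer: I*√11354501 ≈ 3369.6*I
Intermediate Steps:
f = -6 (f = -3 - 3 = -6)
N(Q) = (-6 + Q)*(-5 + Q) (N(Q) = (Q - 6)*(Q - 5) = (-6 + Q)*(-5 + Q))
G(k) = -38 + 4*k*(30 + k² - 11*k) (G(k) = (4*k)*(30 + k² - 11*k) - 38 = 4*k*(30 + k² - 11*k) - 38 = -38 + 4*k*(30 + k² - 11*k))
√((-23 - 88)² + G(-138)) = √((-23 - 88)² + (-38 + 4*(-138)*(30 + (-138)² - 11*(-138)))) = √((-111)² + (-38 + 4*(-138)*(30 + 19044 + 1518))) = √(12321 + (-38 + 4*(-138)*20592)) = √(12321 + (-38 - 11366784)) = √(12321 - 11366822) = √(-11354501) = I*√11354501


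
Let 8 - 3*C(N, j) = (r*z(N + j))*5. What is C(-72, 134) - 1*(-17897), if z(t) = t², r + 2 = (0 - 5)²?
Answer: -388361/3 ≈ -1.2945e+5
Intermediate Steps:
r = 23 (r = -2 + (0 - 5)² = -2 + (-5)² = -2 + 25 = 23)
C(N, j) = 8/3 - 115*(N + j)²/3 (C(N, j) = 8/3 - 23*(N + j)²*5/3 = 8/3 - 115*(N + j)²/3)
C(-72, 134) - 1*(-17897) = (8/3 - 115*(-72 + 134)²/3) - 1*(-17897) = (8/3 - 115/3*62²) + 17897 = (8/3 - 115/3*3844) + 17897 = (8/3 - 442060/3) + 17897 = -442052/3 + 17897 = -388361/3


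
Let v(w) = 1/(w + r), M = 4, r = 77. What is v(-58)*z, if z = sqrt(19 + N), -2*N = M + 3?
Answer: sqrt(62)/38 ≈ 0.20721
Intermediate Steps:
v(w) = 1/(77 + w) (v(w) = 1/(w + 77) = 1/(77 + w))
N = -7/2 (N = -(4 + 3)/2 = -1/2*7 = -7/2 ≈ -3.5000)
z = sqrt(62)/2 (z = sqrt(19 - 7/2) = sqrt(31/2) = sqrt(62)/2 ≈ 3.9370)
v(-58)*z = (sqrt(62)/2)/(77 - 58) = (sqrt(62)/2)/19 = sqrt(62)/38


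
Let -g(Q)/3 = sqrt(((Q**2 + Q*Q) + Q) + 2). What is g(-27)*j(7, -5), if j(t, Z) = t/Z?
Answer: 21*sqrt(1433)/5 ≈ 158.99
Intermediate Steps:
g(Q) = -3*sqrt(2 + Q + 2*Q**2) (g(Q) = -3*sqrt(((Q**2 + Q*Q) + Q) + 2) = -3*sqrt(((Q**2 + Q**2) + Q) + 2) = -3*sqrt((2*Q**2 + Q) + 2) = -3*sqrt((Q + 2*Q**2) + 2) = -3*sqrt(2 + Q + 2*Q**2))
g(-27)*j(7, -5) = (-3*sqrt(2 - 27 + 2*(-27)**2))*(7/(-5)) = (-3*sqrt(2 - 27 + 2*729))*(7*(-1/5)) = -3*sqrt(2 - 27 + 1458)*(-7/5) = -3*sqrt(1433)*(-7/5) = 21*sqrt(1433)/5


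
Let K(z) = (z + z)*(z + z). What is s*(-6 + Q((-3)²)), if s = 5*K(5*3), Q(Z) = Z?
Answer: 13500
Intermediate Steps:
K(z) = 4*z² (K(z) = (2*z)*(2*z) = 4*z²)
s = 4500 (s = 5*(4*(5*3)²) = 5*(4*15²) = 5*(4*225) = 5*900 = 4500)
s*(-6 + Q((-3)²)) = 4500*(-6 + (-3)²) = 4500*(-6 + 9) = 4500*3 = 13500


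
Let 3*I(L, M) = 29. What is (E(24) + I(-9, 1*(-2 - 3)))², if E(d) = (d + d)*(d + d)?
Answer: 48177481/9 ≈ 5.3531e+6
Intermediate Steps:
I(L, M) = 29/3 (I(L, M) = (⅓)*29 = 29/3)
E(d) = 4*d² (E(d) = (2*d)*(2*d) = 4*d²)
(E(24) + I(-9, 1*(-2 - 3)))² = (4*24² + 29/3)² = (4*576 + 29/3)² = (2304 + 29/3)² = (6941/3)² = 48177481/9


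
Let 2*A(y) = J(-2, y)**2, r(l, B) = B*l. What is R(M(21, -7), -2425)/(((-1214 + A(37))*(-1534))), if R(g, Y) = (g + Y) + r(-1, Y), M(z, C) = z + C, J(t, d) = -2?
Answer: 7/929604 ≈ 7.5301e-6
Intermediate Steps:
A(y) = 2 (A(y) = (1/2)*(-2)**2 = (1/2)*4 = 2)
M(z, C) = C + z
R(g, Y) = g (R(g, Y) = (g + Y) + Y*(-1) = (Y + g) - Y = g)
R(M(21, -7), -2425)/(((-1214 + A(37))*(-1534))) = (-7 + 21)/(((-1214 + 2)*(-1534))) = 14/((-1212*(-1534))) = 14/1859208 = 14*(1/1859208) = 7/929604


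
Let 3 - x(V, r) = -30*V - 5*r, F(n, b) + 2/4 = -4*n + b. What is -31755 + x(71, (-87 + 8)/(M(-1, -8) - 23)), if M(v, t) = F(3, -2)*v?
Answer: -502784/17 ≈ -29576.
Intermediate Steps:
F(n, b) = -1/2 + b - 4*n (F(n, b) = -1/2 + (-4*n + b) = -1/2 + (b - 4*n) = -1/2 + b - 4*n)
M(v, t) = -29*v/2 (M(v, t) = (-1/2 - 2 - 4*3)*v = (-1/2 - 2 - 12)*v = -29*v/2)
x(V, r) = 3 + 5*r + 30*V (x(V, r) = 3 - (-30*V - 5*r) = 3 + (5*r + 30*V) = 3 + 5*r + 30*V)
-31755 + x(71, (-87 + 8)/(M(-1, -8) - 23)) = -31755 + (3 + 5*((-87 + 8)/(-29/2*(-1) - 23)) + 30*71) = -31755 + (3 + 5*(-79/(29/2 - 23)) + 2130) = -31755 + (3 + 5*(-79/(-17/2)) + 2130) = -31755 + (3 + 5*(-79*(-2/17)) + 2130) = -31755 + (3 + 5*(158/17) + 2130) = -31755 + (3 + 790/17 + 2130) = -31755 + 37051/17 = -502784/17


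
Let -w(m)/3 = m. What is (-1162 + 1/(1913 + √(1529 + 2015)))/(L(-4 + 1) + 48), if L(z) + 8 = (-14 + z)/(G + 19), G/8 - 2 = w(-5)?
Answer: -131697273247/4521040515 - 62*√886/4521040515 ≈ -29.130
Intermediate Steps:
w(m) = -3*m
G = 136 (G = 16 + 8*(-3*(-5)) = 16 + 8*15 = 16 + 120 = 136)
L(z) = -1254/155 + z/155 (L(z) = -8 + (-14 + z)/(136 + 19) = -8 + (-14 + z)/155 = -8 + (-14 + z)*(1/155) = -8 + (-14/155 + z/155) = -1254/155 + z/155)
(-1162 + 1/(1913 + √(1529 + 2015)))/(L(-4 + 1) + 48) = (-1162 + 1/(1913 + √(1529 + 2015)))/((-1254/155 + (-4 + 1)/155) + 48) = (-1162 + 1/(1913 + √3544))/((-1254/155 + (1/155)*(-3)) + 48) = (-1162 + 1/(1913 + 2*√886))/((-1254/155 - 3/155) + 48) = (-1162 + 1/(1913 + 2*√886))/(-1257/155 + 48) = (-1162 + 1/(1913 + 2*√886))/(6183/155) = (-1162 + 1/(1913 + 2*√886))*(155/6183) = -180110/6183 + 155/(6183*(1913 + 2*√886))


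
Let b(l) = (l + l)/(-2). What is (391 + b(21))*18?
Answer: 6660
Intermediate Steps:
b(l) = -l (b(l) = (2*l)*(-½) = -l)
(391 + b(21))*18 = (391 - 1*21)*18 = (391 - 21)*18 = 370*18 = 6660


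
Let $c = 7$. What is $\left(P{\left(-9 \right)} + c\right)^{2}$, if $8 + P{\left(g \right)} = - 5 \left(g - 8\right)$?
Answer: $7056$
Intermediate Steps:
$P{\left(g \right)} = 32 - 5 g$ ($P{\left(g \right)} = -8 - 5 \left(g - 8\right) = -8 - 5 \left(-8 + g\right) = -8 - \left(-40 + 5 g\right) = 32 - 5 g$)
$\left(P{\left(-9 \right)} + c\right)^{2} = \left(\left(32 - -45\right) + 7\right)^{2} = \left(\left(32 + 45\right) + 7\right)^{2} = \left(77 + 7\right)^{2} = 84^{2} = 7056$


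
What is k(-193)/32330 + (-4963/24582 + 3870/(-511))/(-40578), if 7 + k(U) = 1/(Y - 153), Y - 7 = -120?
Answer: -1958480961223/78275899418145030 ≈ -2.5020e-5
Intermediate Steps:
Y = -113 (Y = 7 - 120 = -113)
k(U) = -1863/266 (k(U) = -7 + 1/(-113 - 153) = -7 + 1/(-266) = -7 - 1/266 = -1863/266)
k(-193)/32330 + (-4963/24582 + 3870/(-511))/(-40578) = -1863/266/32330 + (-4963/24582 + 3870/(-511))/(-40578) = -1863/266*1/32330 + (-4963*1/24582 + 3870*(-1/511))*(-1/40578) = -1863/8599780 + (-4963/24582 - 3870/511)*(-1/40578) = -1863/8599780 - 97668433/12561402*(-1/40578) = -1863/8599780 + 97668433/509716570356 = -1958480961223/78275899418145030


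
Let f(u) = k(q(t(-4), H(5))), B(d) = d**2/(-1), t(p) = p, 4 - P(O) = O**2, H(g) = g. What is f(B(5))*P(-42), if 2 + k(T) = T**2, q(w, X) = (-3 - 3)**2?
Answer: -2277440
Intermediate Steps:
P(O) = 4 - O**2
q(w, X) = 36 (q(w, X) = (-6)**2 = 36)
B(d) = -d**2 (B(d) = d**2*(-1) = -d**2)
k(T) = -2 + T**2
f(u) = 1294 (f(u) = -2 + 36**2 = -2 + 1296 = 1294)
f(B(5))*P(-42) = 1294*(4 - 1*(-42)**2) = 1294*(4 - 1*1764) = 1294*(4 - 1764) = 1294*(-1760) = -2277440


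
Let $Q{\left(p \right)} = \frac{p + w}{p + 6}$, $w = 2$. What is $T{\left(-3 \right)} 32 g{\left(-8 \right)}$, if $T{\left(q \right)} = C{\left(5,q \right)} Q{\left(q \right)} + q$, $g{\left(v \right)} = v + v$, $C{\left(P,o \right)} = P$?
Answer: $\frac{7168}{3} \approx 2389.3$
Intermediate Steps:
$g{\left(v \right)} = 2 v$
$Q{\left(p \right)} = \frac{2 + p}{6 + p}$ ($Q{\left(p \right)} = \frac{p + 2}{p + 6} = \frac{2 + p}{6 + p}$)
$T{\left(q \right)} = q + \frac{5 \left(2 + q\right)}{6 + q}$ ($T{\left(q \right)} = 5 \frac{2 + q}{6 + q} + q = \frac{5 \left(2 + q\right)}{6 + q} + q = q + \frac{5 \left(2 + q\right)}{6 + q}$)
$T{\left(-3 \right)} 32 g{\left(-8 \right)} = \frac{10 + \left(-3\right)^{2} + 11 \left(-3\right)}{6 - 3} \cdot 32 \cdot 2 \left(-8\right) = \frac{10 + 9 - 33}{3} \cdot 32 \left(-16\right) = \frac{1}{3} \left(-14\right) 32 \left(-16\right) = \left(- \frac{14}{3}\right) 32 \left(-16\right) = \left(- \frac{448}{3}\right) \left(-16\right) = \frac{7168}{3}$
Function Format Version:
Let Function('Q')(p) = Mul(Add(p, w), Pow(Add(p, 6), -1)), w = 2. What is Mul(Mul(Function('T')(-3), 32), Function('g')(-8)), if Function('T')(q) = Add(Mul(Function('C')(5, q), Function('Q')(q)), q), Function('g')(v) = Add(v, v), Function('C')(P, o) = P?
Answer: Rational(7168, 3) ≈ 2389.3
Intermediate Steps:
Function('g')(v) = Mul(2, v)
Function('Q')(p) = Mul(Pow(Add(6, p), -1), Add(2, p)) (Function('Q')(p) = Mul(Add(p, 2), Pow(Add(p, 6), -1)) = Mul(Add(2, p), Pow(Add(6, p), -1)) = Mul(Pow(Add(6, p), -1), Add(2, p)))
Function('T')(q) = Add(q, Mul(5, Pow(Add(6, q), -1), Add(2, q))) (Function('T')(q) = Add(Mul(5, Mul(Pow(Add(6, q), -1), Add(2, q))), q) = Add(Mul(5, Pow(Add(6, q), -1), Add(2, q)), q) = Add(q, Mul(5, Pow(Add(6, q), -1), Add(2, q))))
Mul(Mul(Function('T')(-3), 32), Function('g')(-8)) = Mul(Mul(Mul(Pow(Add(6, -3), -1), Add(10, Pow(-3, 2), Mul(11, -3))), 32), Mul(2, -8)) = Mul(Mul(Mul(Pow(3, -1), Add(10, 9, -33)), 32), -16) = Mul(Mul(Mul(Rational(1, 3), -14), 32), -16) = Mul(Mul(Rational(-14, 3), 32), -16) = Mul(Rational(-448, 3), -16) = Rational(7168, 3)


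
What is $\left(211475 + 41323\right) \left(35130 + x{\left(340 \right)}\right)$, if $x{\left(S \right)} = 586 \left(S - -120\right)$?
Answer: $77025022620$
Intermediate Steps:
$x{\left(S \right)} = 70320 + 586 S$ ($x{\left(S \right)} = 586 \left(S + 120\right) = 586 \left(120 + S\right) = 70320 + 586 S$)
$\left(211475 + 41323\right) \left(35130 + x{\left(340 \right)}\right) = \left(211475 + 41323\right) \left(35130 + \left(70320 + 586 \cdot 340\right)\right) = 252798 \left(35130 + \left(70320 + 199240\right)\right) = 252798 \left(35130 + 269560\right) = 252798 \cdot 304690 = 77025022620$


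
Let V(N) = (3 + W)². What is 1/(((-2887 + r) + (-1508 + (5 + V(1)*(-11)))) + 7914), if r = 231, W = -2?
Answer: 1/3744 ≈ 0.00026709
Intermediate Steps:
V(N) = 1 (V(N) = (3 - 2)² = 1² = 1)
1/(((-2887 + r) + (-1508 + (5 + V(1)*(-11)))) + 7914) = 1/(((-2887 + 231) + (-1508 + (5 + 1*(-11)))) + 7914) = 1/((-2656 + (-1508 + (5 - 11))) + 7914) = 1/((-2656 + (-1508 - 6)) + 7914) = 1/((-2656 - 1514) + 7914) = 1/(-4170 + 7914) = 1/3744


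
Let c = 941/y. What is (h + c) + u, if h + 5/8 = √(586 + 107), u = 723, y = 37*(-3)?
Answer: 633941/888 + 3*√77 ≈ 740.22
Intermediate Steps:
y = -111
h = -5/8 + 3*√77 (h = -5/8 + √(586 + 107) = -5/8 + √693 = -5/8 + 3*√77 ≈ 25.700)
c = -941/111 (c = 941/(-111) = 941*(-1/111) = -941/111 ≈ -8.4775)
(h + c) + u = ((-5/8 + 3*√77) - 941/111) + 723 = (-8083/888 + 3*√77) + 723 = 633941/888 + 3*√77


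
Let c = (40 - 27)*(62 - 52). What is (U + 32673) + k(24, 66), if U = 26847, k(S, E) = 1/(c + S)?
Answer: 9166081/154 ≈ 59520.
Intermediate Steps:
c = 130 (c = 13*10 = 130)
k(S, E) = 1/(130 + S)
(U + 32673) + k(24, 66) = (26847 + 32673) + 1/(130 + 24) = 59520 + 1/154 = 9166081/154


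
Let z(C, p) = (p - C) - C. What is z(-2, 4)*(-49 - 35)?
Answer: -672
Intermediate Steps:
z(C, p) = p - 2*C
z(-2, 4)*(-49 - 35) = (4 - 2*(-2))*(-49 - 35) = (4 + 4)*(-84) = 8*(-84) = -672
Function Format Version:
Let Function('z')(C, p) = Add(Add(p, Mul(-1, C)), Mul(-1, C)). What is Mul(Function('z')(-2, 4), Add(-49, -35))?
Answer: -672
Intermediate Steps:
Function('z')(C, p) = Add(p, Mul(-2, C))
Mul(Function('z')(-2, 4), Add(-49, -35)) = Mul(Add(4, Mul(-2, -2)), Add(-49, -35)) = Mul(Add(4, 4), -84) = Mul(8, -84) = -672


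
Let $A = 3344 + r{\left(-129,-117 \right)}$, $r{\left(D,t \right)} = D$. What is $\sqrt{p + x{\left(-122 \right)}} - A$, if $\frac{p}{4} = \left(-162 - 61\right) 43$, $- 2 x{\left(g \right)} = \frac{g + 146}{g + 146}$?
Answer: $-3215 + \frac{i \sqrt{153426}}{2} \approx -3215.0 + 195.85 i$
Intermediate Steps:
$x{\left(g \right)} = - \frac{1}{2}$ ($x{\left(g \right)} = - \frac{\left(g + 146\right) \frac{1}{g + 146}}{2} = - \frac{\left(146 + g\right) \frac{1}{146 + g}}{2} = \left(- \frac{1}{2}\right) 1 = - \frac{1}{2}$)
$p = -38356$ ($p = 4 \left(-162 - 61\right) 43 = 4 \left(\left(-223\right) 43\right) = 4 \left(-9589\right) = -38356$)
$A = 3215$ ($A = 3344 - 129 = 3215$)
$\sqrt{p + x{\left(-122 \right)}} - A = \sqrt{-38356 - \frac{1}{2}} - 3215 = \sqrt{- \frac{76713}{2}} - 3215 = \frac{i \sqrt{153426}}{2} - 3215 = -3215 + \frac{i \sqrt{153426}}{2}$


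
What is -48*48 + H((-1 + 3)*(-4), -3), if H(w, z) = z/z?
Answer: -2303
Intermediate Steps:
H(w, z) = 1
-48*48 + H((-1 + 3)*(-4), -3) = -48*48 + 1 = -2304 + 1 = -2303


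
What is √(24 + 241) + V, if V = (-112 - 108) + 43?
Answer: -177 + √265 ≈ -160.72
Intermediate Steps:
V = -177 (V = -220 + 43 = -177)
√(24 + 241) + V = √(24 + 241) - 177 = √265 - 177 = -177 + √265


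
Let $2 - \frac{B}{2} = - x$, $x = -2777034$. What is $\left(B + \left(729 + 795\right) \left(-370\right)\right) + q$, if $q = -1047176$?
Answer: $-7165120$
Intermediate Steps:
$B = -5554064$ ($B = 4 - 2 \left(\left(-1\right) \left(-2777034\right)\right) = 4 - 5554068 = -5554064$)
$\left(B + \left(729 + 795\right) \left(-370\right)\right) + q = \left(-5554064 + \left(729 + 795\right) \left(-370\right)\right) - 1047176 = \left(-5554064 + 1524 \left(-370\right)\right) - 1047176 = \left(-5554064 - 563880\right) - 1047176 = -6117944 - 1047176 = -7165120$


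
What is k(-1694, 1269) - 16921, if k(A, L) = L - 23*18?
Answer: -16066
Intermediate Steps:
k(A, L) = -414 + L (k(A, L) = L - 414 = -414 + L)
k(-1694, 1269) - 16921 = (-414 + 1269) - 16921 = 855 - 16921 = -16066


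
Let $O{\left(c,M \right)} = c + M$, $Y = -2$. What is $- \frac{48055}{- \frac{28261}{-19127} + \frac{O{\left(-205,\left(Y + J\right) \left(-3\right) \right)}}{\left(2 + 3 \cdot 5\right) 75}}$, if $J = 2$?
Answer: $- \frac{234382736175}{6422348} \approx -36495.0$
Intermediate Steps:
$O{\left(c,M \right)} = M + c$
$- \frac{48055}{- \frac{28261}{-19127} + \frac{O{\left(-205,\left(Y + J\right) \left(-3\right) \right)}}{\left(2 + 3 \cdot 5\right) 75}} = - \frac{48055}{- \frac{28261}{-19127} + \frac{\left(-2 + 2\right) \left(-3\right) - 205}{\left(2 + 3 \cdot 5\right) 75}} = - \frac{48055}{\left(-28261\right) \left(- \frac{1}{19127}\right) + \frac{0 \left(-3\right) - 205}{\left(2 + 15\right) 75}} = - \frac{48055}{\frac{28261}{19127} + \frac{0 - 205}{17 \cdot 75}} = - \frac{48055}{\frac{28261}{19127} - \frac{205}{1275}} = - \frac{48055}{\frac{28261}{19127} - \frac{41}{255}} = - \frac{48055}{\frac{6422348}{4877385}} = \left(-48055\right) \frac{4877385}{6422348} = - \frac{234382736175}{6422348}$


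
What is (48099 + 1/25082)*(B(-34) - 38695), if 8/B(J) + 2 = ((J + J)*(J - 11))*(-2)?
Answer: -142894793911183481/76776002 ≈ -1.8612e+9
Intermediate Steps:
B(J) = 8/(-2 - 4*J*(-11 + J)) (B(J) = 8/(-2 + ((J + J)*(J - 11))*(-2)) = 8/(-2 + ((2*J)*(-11 + J))*(-2)) = 8/(-2 + (2*J*(-11 + J))*(-2)) = 8/(-2 - 4*J*(-11 + J)))
(48099 + 1/25082)*(B(-34) - 38695) = (48099 + 1/25082)*(-4/(1 - 22*(-34) + 2*(-34)²) - 38695) = (48099 + 1/25082)*(-4/(1 + 748 + 2*1156) - 38695) = 1206419119*(-4/(1 + 748 + 2312) - 38695)/25082 = 1206419119*(-4/3061 - 38695)/25082 = (1206419119/25082)*(-118445399/3061) = -142894793911183481/76776002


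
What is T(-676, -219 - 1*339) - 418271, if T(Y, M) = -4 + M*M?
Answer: -106911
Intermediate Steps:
T(Y, M) = -4 + M²
T(-676, -219 - 1*339) - 418271 = (-4 + (-219 - 1*339)²) - 418271 = (-4 + (-219 - 339)²) - 418271 = (-4 + (-558)²) - 418271 = (-4 + 311364) - 418271 = 311360 - 418271 = -106911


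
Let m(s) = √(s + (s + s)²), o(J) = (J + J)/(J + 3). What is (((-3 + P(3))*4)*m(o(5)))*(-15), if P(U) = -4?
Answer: 210*√30 ≈ 1150.2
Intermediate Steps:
o(J) = 2*J/(3 + J) (o(J) = (2*J)/(3 + J) = 2*J/(3 + J))
m(s) = √(s + 4*s²) (m(s) = √(s + (2*s)²) = √(s + 4*s²))
(((-3 + P(3))*4)*m(o(5)))*(-15) = (((-3 - 4)*4)*√((2*5/(3 + 5))*(1 + 4*(2*5/(3 + 5)))))*(-15) = ((-7*4)*√((2*5/8)*(1 + 4*(2*5/8))))*(-15) = -28*√(1 + 4*(2*5*(⅛)))*(√5/2)*(-15) = -28*√5*√(1 + 4*(5/4))/2*(-15) = -28*√5*√(1 + 5)/2*(-15) = -28*√30/2*(-15) = -14*√30*(-15) = 210*√30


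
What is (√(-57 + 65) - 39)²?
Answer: 1529 - 156*√2 ≈ 1308.4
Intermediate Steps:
(√(-57 + 65) - 39)² = (√8 - 39)² = (2*√2 - 39)² = (-39 + 2*√2)²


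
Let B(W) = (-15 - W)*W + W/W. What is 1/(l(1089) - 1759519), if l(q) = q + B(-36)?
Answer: -1/1759185 ≈ -5.6845e-7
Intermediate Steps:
B(W) = 1 + W*(-15 - W) (B(W) = W*(-15 - W) + 1 = 1 + W*(-15 - W))
l(q) = -755 + q (l(q) = q + (1 - 1*(-36)² - 15*(-36)) = q + (1 - 1*1296 + 540) = q + (1 - 1296 + 540) = q - 755 = -755 + q)
1/(l(1089) - 1759519) = 1/((-755 + 1089) - 1759519) = 1/(334 - 1759519) = 1/(-1759185) = -1/1759185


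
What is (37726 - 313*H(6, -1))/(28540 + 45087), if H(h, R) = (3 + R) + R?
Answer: 37413/73627 ≈ 0.50814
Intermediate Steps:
H(h, R) = 3 + 2*R
(37726 - 313*H(6, -1))/(28540 + 45087) = (37726 - 313*(3 + 2*(-1)))/(28540 + 45087) = (37726 - 313*(3 - 2))/73627 = (37726 - 313*1)*(1/73627) = (37726 - 313)*(1/73627) = 37413*(1/73627) = 37413/73627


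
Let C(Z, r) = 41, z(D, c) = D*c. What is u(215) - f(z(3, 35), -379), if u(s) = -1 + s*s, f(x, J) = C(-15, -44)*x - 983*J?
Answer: -330638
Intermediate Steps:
f(x, J) = -983*J + 41*x (f(x, J) = 41*x - 983*J = -983*J + 41*x)
u(s) = -1 + s²
u(215) - f(z(3, 35), -379) = (-1 + 215²) - (-983*(-379) + 41*(3*35)) = (-1 + 46225) - (372557 + 41*105) = 46224 - (372557 + 4305) = 46224 - 1*376862 = 46224 - 376862 = -330638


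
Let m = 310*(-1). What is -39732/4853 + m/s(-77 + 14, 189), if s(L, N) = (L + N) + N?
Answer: -2804002/305739 ≈ -9.1712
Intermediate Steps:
m = -310
s(L, N) = L + 2*N
-39732/4853 + m/s(-77 + 14, 189) = -39732/4853 - 310/((-77 + 14) + 2*189) = -39732*1/4853 - 310/(-63 + 378) = -39732/4853 - 310/315 = -39732/4853 - 310*1/315 = -39732/4853 - 62/63 = -2804002/305739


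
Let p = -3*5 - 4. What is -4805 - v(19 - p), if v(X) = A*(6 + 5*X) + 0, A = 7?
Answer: -6177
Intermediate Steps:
p = -19 (p = -15 - 4 = -19)
v(X) = 42 + 35*X (v(X) = 7*(6 + 5*X) + 0 = (42 + 35*X) + 0 = 42 + 35*X)
-4805 - v(19 - p) = -4805 - (42 + 35*(19 - 1*(-19))) = -4805 - (42 + 35*(19 + 19)) = -4805 - (42 + 35*38) = -4805 - (42 + 1330) = -4805 - 1*1372 = -4805 - 1372 = -6177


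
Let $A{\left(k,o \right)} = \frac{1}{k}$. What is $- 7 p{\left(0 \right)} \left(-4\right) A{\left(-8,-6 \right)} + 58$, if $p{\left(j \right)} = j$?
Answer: $58$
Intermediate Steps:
$- 7 p{\left(0 \right)} \left(-4\right) A{\left(-8,-6 \right)} + 58 = \frac{\left(-7\right) 0 \left(-4\right)}{-8} + 58 = 0 \left(-4\right) \left(- \frac{1}{8}\right) + 58 = 0 \left(- \frac{1}{8}\right) + 58 = 0 + 58 = 58$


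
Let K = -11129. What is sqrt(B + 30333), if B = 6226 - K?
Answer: 2*sqrt(11922) ≈ 218.38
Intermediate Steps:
B = 17355 (B = 6226 - 1*(-11129) = 6226 + 11129 = 17355)
sqrt(B + 30333) = sqrt(17355 + 30333) = sqrt(47688) = 2*sqrt(11922)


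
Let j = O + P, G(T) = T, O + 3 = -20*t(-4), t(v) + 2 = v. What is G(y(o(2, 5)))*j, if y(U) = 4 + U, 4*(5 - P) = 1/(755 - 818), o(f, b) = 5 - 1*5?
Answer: 30745/63 ≈ 488.02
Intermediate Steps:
o(f, b) = 0 (o(f, b) = 5 - 5 = 0)
t(v) = -2 + v
P = 1261/252 (P = 5 - 1/(4*(755 - 818)) = 5 - ¼/(-63) = 5 - ¼*(-1/63) = 5 + 1/252 = 1261/252 ≈ 5.0040)
O = 117 (O = -3 - 20*(-2 - 4) = -3 - 20*(-6) = -3 + 120 = 117)
j = 30745/252 (j = 117 + 1261/252 = 30745/252 ≈ 122.00)
G(y(o(2, 5)))*j = (4 + 0)*(30745/252) = 4*(30745/252) = 30745/63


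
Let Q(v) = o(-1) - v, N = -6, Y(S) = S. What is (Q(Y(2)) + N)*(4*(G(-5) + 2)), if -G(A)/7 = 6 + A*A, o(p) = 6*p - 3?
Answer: 14620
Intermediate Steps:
o(p) = -3 + 6*p
G(A) = -42 - 7*A² (G(A) = -7*(6 + A*A) = -7*(6 + A²) = -42 - 7*A²)
Q(v) = -9 - v (Q(v) = (-3 + 6*(-1)) - v = (-3 - 6) - v = -9 - v)
(Q(Y(2)) + N)*(4*(G(-5) + 2)) = ((-9 - 1*2) - 6)*(4*((-42 - 7*(-5)²) + 2)) = ((-9 - 2) - 6)*(4*((-42 - 7*25) + 2)) = (-11 - 6)*(4*((-42 - 175) + 2)) = -68*(-217 + 2) = -68*(-215) = -17*(-860) = 14620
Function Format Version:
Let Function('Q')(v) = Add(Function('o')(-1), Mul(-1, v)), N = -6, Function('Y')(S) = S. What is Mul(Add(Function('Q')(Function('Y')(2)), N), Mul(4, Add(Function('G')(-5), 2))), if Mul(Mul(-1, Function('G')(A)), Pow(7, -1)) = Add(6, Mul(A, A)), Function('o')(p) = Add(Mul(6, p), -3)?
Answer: 14620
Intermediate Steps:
Function('o')(p) = Add(-3, Mul(6, p))
Function('G')(A) = Add(-42, Mul(-7, Pow(A, 2))) (Function('G')(A) = Mul(-7, Add(6, Mul(A, A))) = Mul(-7, Add(6, Pow(A, 2))) = Add(-42, Mul(-7, Pow(A, 2))))
Function('Q')(v) = Add(-9, Mul(-1, v)) (Function('Q')(v) = Add(Add(-3, Mul(6, -1)), Mul(-1, v)) = Add(Add(-3, -6), Mul(-1, v)) = Add(-9, Mul(-1, v)))
Mul(Add(Function('Q')(Function('Y')(2)), N), Mul(4, Add(Function('G')(-5), 2))) = Mul(Add(Add(-9, Mul(-1, 2)), -6), Mul(4, Add(Add(-42, Mul(-7, Pow(-5, 2))), 2))) = Mul(Add(Add(-9, -2), -6), Mul(4, Add(Add(-42, Mul(-7, 25)), 2))) = Mul(Add(-11, -6), Mul(4, Add(Add(-42, -175), 2))) = Mul(-17, Mul(4, Add(-217, 2))) = Mul(-17, Mul(4, -215)) = Mul(-17, -860) = 14620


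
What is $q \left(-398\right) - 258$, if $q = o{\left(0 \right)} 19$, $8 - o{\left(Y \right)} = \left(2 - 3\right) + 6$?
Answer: $-22944$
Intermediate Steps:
$o{\left(Y \right)} = 3$ ($o{\left(Y \right)} = 8 - \left(\left(2 - 3\right) + 6\right) = 8 - \left(-1 + 6\right) = 8 - 5 = 3$)
$q = 57$ ($q = 3 \cdot 19 = 57$)
$q \left(-398\right) - 258 = 57 \left(-398\right) - 258 = -22686 - 258 = -22944$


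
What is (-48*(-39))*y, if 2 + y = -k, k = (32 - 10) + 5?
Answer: -54288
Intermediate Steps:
k = 27 (k = 22 + 5 = 27)
y = -29 (y = -2 - 1*27 = -2 - 27 = -29)
(-48*(-39))*y = -48*(-39)*(-29) = 1872*(-29) = -54288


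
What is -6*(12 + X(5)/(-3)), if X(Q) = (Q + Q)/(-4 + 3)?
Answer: -92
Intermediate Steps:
X(Q) = -2*Q (X(Q) = (2*Q)/(-1) = (2*Q)*(-1) = -2*Q)
-6*(12 + X(5)/(-3)) = -6*(12 - 2*5/(-3)) = -6*(12 - 10*(-⅓)) = -6*(12 + 10/3) = -6*46/3 = -92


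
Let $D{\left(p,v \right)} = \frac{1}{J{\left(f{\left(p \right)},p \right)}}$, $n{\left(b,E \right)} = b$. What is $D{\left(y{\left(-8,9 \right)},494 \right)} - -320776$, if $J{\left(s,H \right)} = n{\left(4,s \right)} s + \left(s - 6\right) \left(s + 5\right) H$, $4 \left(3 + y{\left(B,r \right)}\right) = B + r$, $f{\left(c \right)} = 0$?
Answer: $\frac{52928042}{165} \approx 3.2078 \cdot 10^{5}$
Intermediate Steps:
$y{\left(B,r \right)} = -3 + \frac{B}{4} + \frac{r}{4}$ ($y{\left(B,r \right)} = -3 + \frac{B + r}{4} = -3 + \left(\frac{B}{4} + \frac{r}{4}\right) = -3 + \frac{B}{4} + \frac{r}{4}$)
$J{\left(s,H \right)} = 4 s + H \left(-6 + s\right) \left(5 + s\right)$ ($J{\left(s,H \right)} = 4 s + \left(s - 6\right) \left(s + 5\right) H = 4 s + \left(-6 + s\right) \left(5 + s\right) H = 4 s + H \left(-6 + s\right) \left(5 + s\right)$)
$D{\left(p,v \right)} = - \frac{1}{30 p}$ ($D{\left(p,v \right)} = \frac{1}{- 30 p + 4 \cdot 0 + p 0^{2} - p 0} = \frac{1}{- 30 p + 0 + p 0 + 0} = \frac{1}{- 30 p + 0 + 0 + 0} = \frac{1}{\left(-30\right) p} = - \frac{1}{30 p}$)
$D{\left(y{\left(-8,9 \right)},494 \right)} - -320776 = - \frac{1}{30 \left(-3 + \frac{1}{4} \left(-8\right) + \frac{1}{4} \cdot 9\right)} - -320776 = - \frac{1}{30 \left(-3 - 2 + \frac{9}{4}\right)} + 320776 = - \frac{1}{30 \left(- \frac{11}{4}\right)} + 320776 = \left(- \frac{1}{30}\right) \left(- \frac{4}{11}\right) + 320776 = \frac{2}{165} + 320776 = \frac{52928042}{165}$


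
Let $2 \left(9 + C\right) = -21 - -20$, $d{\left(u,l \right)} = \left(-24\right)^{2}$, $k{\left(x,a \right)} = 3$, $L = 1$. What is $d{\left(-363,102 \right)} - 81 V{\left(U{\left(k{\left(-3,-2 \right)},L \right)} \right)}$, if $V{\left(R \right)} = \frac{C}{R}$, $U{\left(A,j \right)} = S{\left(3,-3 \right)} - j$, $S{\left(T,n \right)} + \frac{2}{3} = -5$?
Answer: $\frac{18423}{40} \approx 460.58$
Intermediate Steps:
$S{\left(T,n \right)} = - \frac{17}{3}$ ($S{\left(T,n \right)} = - \frac{2}{3} - 5 = - \frac{17}{3}$)
$U{\left(A,j \right)} = - \frac{17}{3} - j$
$d{\left(u,l \right)} = 576$
$C = - \frac{19}{2}$ ($C = -9 + \frac{-21 - -20}{2} = -9 + \frac{-21 + 20}{2} = -9 + \frac{1}{2} \left(-1\right) = -9 - \frac{1}{2} = - \frac{19}{2} \approx -9.5$)
$V{\left(R \right)} = - \frac{19}{2 R}$
$d{\left(-363,102 \right)} - 81 V{\left(U{\left(k{\left(-3,-2 \right)},L \right)} \right)} = 576 - 81 \left(- \frac{19}{2 \left(- \frac{17}{3} - 1\right)}\right) = 576 - 81 \left(- \frac{19}{2 \left(- \frac{20}{3}\right)}\right) = 576 - 81 \left(\left(- \frac{19}{2}\right) \left(- \frac{3}{20}\right)\right) = 576 - 81 \cdot \frac{57}{40} = 576 - \frac{4617}{40} = \frac{18423}{40}$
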